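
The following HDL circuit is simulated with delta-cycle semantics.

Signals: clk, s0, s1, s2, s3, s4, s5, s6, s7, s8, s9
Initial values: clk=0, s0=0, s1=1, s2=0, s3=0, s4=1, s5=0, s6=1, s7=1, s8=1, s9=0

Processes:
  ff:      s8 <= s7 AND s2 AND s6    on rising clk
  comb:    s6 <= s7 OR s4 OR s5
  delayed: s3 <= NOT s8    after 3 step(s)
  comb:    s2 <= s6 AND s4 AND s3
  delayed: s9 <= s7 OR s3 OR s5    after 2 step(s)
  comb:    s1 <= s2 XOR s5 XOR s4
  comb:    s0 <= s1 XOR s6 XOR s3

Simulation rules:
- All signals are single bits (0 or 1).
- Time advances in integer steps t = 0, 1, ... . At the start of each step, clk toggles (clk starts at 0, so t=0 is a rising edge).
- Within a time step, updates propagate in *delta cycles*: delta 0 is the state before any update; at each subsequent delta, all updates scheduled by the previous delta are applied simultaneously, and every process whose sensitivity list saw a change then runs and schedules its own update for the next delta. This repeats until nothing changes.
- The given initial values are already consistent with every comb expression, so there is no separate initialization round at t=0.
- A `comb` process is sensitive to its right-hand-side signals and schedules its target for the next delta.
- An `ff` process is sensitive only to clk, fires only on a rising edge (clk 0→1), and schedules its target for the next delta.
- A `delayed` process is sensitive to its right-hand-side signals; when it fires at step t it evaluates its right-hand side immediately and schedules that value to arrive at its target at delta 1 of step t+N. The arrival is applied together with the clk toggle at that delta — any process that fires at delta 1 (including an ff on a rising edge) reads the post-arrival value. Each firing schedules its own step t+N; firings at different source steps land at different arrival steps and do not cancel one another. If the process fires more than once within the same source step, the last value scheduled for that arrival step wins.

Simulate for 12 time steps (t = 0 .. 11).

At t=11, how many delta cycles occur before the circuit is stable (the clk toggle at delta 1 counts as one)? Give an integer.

4

[bits: s0,s3,s4,s9,s1,s6,s8,clk,s2,s7,s5]
t=0: Δ0=00101110010 Δ1=00101111010 Δ2=00101101010 | 2Δ
t=1: Δ0=00101101010 Δ1=00101100010 | 1Δ
t=2: Δ0=00101100010 Δ1=00101101010 | 1Δ
t=3: Δ0=00101101010 Δ1=01101100010 Δ2=11101100110 Δ3=11100100110 Δ4=01100100110 | 4Δ
t=4: Δ0=01100100110 Δ1=01100101110 Δ2=01100111110 | 2Δ
t=5: Δ0=01100111110 Δ1=01110110110 | 1Δ
t=6: Δ0=01110110110 Δ1=01110111110 | 1Δ
t=7: Δ0=01110111110 Δ1=00110110110 Δ2=10110110010 Δ3=10111110010 Δ4=00111110010 | 4Δ
t=8: Δ0=00111110010 Δ1=00111111010 Δ2=00111101010 | 2Δ
t=9: Δ0=00111101010 Δ1=00111100010 | 1Δ
t=10: Δ0=00111100010 Δ1=00111101010 | 1Δ
t=11: Δ0=00111101010 Δ1=01111100010 Δ2=11111100110 Δ3=11110100110 Δ4=01110100110 | 4Δ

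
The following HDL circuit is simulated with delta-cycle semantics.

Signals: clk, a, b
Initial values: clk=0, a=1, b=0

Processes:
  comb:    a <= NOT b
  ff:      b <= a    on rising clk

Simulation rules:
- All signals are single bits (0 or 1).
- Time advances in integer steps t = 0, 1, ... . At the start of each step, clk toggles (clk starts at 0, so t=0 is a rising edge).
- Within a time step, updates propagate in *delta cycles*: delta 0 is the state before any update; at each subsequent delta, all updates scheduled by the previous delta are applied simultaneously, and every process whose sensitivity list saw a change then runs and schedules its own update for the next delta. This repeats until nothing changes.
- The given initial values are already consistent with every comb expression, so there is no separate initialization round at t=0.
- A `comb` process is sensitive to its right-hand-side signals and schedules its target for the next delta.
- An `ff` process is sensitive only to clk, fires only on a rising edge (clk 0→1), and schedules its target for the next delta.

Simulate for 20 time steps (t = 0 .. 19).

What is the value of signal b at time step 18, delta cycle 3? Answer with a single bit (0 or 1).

t0.Δ0 b=0 clk=0 a=1
t0.Δ1 b=0 clk=1 a=1
t0.Δ2 b=1 clk=1 a=1
t0.Δ3 b=1 clk=1 a=0
t1.Δ0 b=1 clk=1 a=0
t1.Δ1 b=1 clk=0 a=0
t2.Δ0 b=1 clk=0 a=0
t2.Δ1 b=1 clk=1 a=0
t2.Δ2 b=0 clk=1 a=0
t2.Δ3 b=0 clk=1 a=1
t3.Δ0 b=0 clk=1 a=1
t3.Δ1 b=0 clk=0 a=1
t4.Δ0 b=0 clk=0 a=1
t4.Δ1 b=0 clk=1 a=1
t4.Δ2 b=1 clk=1 a=1
t4.Δ3 b=1 clk=1 a=0
t5.Δ0 b=1 clk=1 a=0
t5.Δ1 b=1 clk=0 a=0
t6.Δ0 b=1 clk=0 a=0
t6.Δ1 b=1 clk=1 a=0
t6.Δ2 b=0 clk=1 a=0
t6.Δ3 b=0 clk=1 a=1
t7.Δ0 b=0 clk=1 a=1
t7.Δ1 b=0 clk=0 a=1
t8.Δ0 b=0 clk=0 a=1
t8.Δ1 b=0 clk=1 a=1
t8.Δ2 b=1 clk=1 a=1
t8.Δ3 b=1 clk=1 a=0
t9.Δ0 b=1 clk=1 a=0
t9.Δ1 b=1 clk=0 a=0
t10.Δ0 b=1 clk=0 a=0
t10.Δ1 b=1 clk=1 a=0
t10.Δ2 b=0 clk=1 a=0
t10.Δ3 b=0 clk=1 a=1
t11.Δ0 b=0 clk=1 a=1
t11.Δ1 b=0 clk=0 a=1
t12.Δ0 b=0 clk=0 a=1
t12.Δ1 b=0 clk=1 a=1
t12.Δ2 b=1 clk=1 a=1
t12.Δ3 b=1 clk=1 a=0
t13.Δ0 b=1 clk=1 a=0
t13.Δ1 b=1 clk=0 a=0
t14.Δ0 b=1 clk=0 a=0
t14.Δ1 b=1 clk=1 a=0
t14.Δ2 b=0 clk=1 a=0
t14.Δ3 b=0 clk=1 a=1
t15.Δ0 b=0 clk=1 a=1
t15.Δ1 b=0 clk=0 a=1
t16.Δ0 b=0 clk=0 a=1
t16.Δ1 b=0 clk=1 a=1
t16.Δ2 b=1 clk=1 a=1
t16.Δ3 b=1 clk=1 a=0
t17.Δ0 b=1 clk=1 a=0
t17.Δ1 b=1 clk=0 a=0
t18.Δ0 b=1 clk=0 a=0
t18.Δ1 b=1 clk=1 a=0
t18.Δ2 b=0 clk=1 a=0
t18.Δ3 b=0 clk=1 a=1
t19.Δ0 b=0 clk=1 a=1
t19.Δ1 b=0 clk=0 a=1

0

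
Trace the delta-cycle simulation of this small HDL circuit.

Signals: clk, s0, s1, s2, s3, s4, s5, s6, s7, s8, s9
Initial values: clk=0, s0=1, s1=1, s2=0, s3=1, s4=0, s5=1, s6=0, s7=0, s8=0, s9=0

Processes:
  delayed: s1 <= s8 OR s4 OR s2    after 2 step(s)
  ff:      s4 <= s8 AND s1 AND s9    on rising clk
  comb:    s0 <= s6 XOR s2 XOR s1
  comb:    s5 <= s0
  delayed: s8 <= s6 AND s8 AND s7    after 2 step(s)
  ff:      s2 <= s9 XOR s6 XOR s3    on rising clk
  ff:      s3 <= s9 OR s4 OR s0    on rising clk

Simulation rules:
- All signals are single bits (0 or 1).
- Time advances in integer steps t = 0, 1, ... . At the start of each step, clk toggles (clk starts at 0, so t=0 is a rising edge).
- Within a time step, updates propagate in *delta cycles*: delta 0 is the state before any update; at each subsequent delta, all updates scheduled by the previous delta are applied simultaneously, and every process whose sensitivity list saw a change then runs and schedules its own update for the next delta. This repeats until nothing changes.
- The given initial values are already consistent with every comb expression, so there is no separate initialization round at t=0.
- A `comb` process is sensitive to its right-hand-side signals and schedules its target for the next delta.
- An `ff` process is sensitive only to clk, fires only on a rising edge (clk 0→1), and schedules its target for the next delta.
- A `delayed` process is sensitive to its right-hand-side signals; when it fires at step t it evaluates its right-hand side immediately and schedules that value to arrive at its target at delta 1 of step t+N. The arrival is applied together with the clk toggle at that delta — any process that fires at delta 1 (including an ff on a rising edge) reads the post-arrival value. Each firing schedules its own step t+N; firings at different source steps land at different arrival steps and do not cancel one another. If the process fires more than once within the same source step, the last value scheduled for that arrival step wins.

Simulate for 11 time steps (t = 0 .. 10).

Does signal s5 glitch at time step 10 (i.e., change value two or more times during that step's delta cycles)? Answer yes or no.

yes

t0.Δ0 s4=0 s9=0 s1=1 s5=1 s6=0 s7=0 clk=0 s2=0 s8=0 s3=1 s0=1
t0.Δ1 s4=0 s9=0 s1=1 s5=1 s6=0 s7=0 clk=1 s2=0 s8=0 s3=1 s0=1
t0.Δ2 s4=0 s9=0 s1=1 s5=1 s6=0 s7=0 clk=1 s2=1 s8=0 s3=1 s0=1
t0.Δ3 s4=0 s9=0 s1=1 s5=1 s6=0 s7=0 clk=1 s2=1 s8=0 s3=1 s0=0
t0.Δ4 s4=0 s9=0 s1=1 s5=0 s6=0 s7=0 clk=1 s2=1 s8=0 s3=1 s0=0
t1.Δ0 s4=0 s9=0 s1=1 s5=0 s6=0 s7=0 clk=1 s2=1 s8=0 s3=1 s0=0
t1.Δ1 s4=0 s9=0 s1=1 s5=0 s6=0 s7=0 clk=0 s2=1 s8=0 s3=1 s0=0
t2.Δ0 s4=0 s9=0 s1=1 s5=0 s6=0 s7=0 clk=0 s2=1 s8=0 s3=1 s0=0
t2.Δ1 s4=0 s9=0 s1=1 s5=0 s6=0 s7=0 clk=1 s2=1 s8=0 s3=1 s0=0
t2.Δ2 s4=0 s9=0 s1=1 s5=0 s6=0 s7=0 clk=1 s2=1 s8=0 s3=0 s0=0
t3.Δ0 s4=0 s9=0 s1=1 s5=0 s6=0 s7=0 clk=1 s2=1 s8=0 s3=0 s0=0
t3.Δ1 s4=0 s9=0 s1=1 s5=0 s6=0 s7=0 clk=0 s2=1 s8=0 s3=0 s0=0
t4.Δ0 s4=0 s9=0 s1=1 s5=0 s6=0 s7=0 clk=0 s2=1 s8=0 s3=0 s0=0
t4.Δ1 s4=0 s9=0 s1=1 s5=0 s6=0 s7=0 clk=1 s2=1 s8=0 s3=0 s0=0
t4.Δ2 s4=0 s9=0 s1=1 s5=0 s6=0 s7=0 clk=1 s2=0 s8=0 s3=0 s0=0
t4.Δ3 s4=0 s9=0 s1=1 s5=0 s6=0 s7=0 clk=1 s2=0 s8=0 s3=0 s0=1
t4.Δ4 s4=0 s9=0 s1=1 s5=1 s6=0 s7=0 clk=1 s2=0 s8=0 s3=0 s0=1
t5.Δ0 s4=0 s9=0 s1=1 s5=1 s6=0 s7=0 clk=1 s2=0 s8=0 s3=0 s0=1
t5.Δ1 s4=0 s9=0 s1=1 s5=1 s6=0 s7=0 clk=0 s2=0 s8=0 s3=0 s0=1
t6.Δ0 s4=0 s9=0 s1=1 s5=1 s6=0 s7=0 clk=0 s2=0 s8=0 s3=0 s0=1
t6.Δ1 s4=0 s9=0 s1=0 s5=1 s6=0 s7=0 clk=1 s2=0 s8=0 s3=0 s0=1
t6.Δ2 s4=0 s9=0 s1=0 s5=1 s6=0 s7=0 clk=1 s2=0 s8=0 s3=1 s0=0
t6.Δ3 s4=0 s9=0 s1=0 s5=0 s6=0 s7=0 clk=1 s2=0 s8=0 s3=1 s0=0
t7.Δ0 s4=0 s9=0 s1=0 s5=0 s6=0 s7=0 clk=1 s2=0 s8=0 s3=1 s0=0
t7.Δ1 s4=0 s9=0 s1=0 s5=0 s6=0 s7=0 clk=0 s2=0 s8=0 s3=1 s0=0
t8.Δ0 s4=0 s9=0 s1=0 s5=0 s6=0 s7=0 clk=0 s2=0 s8=0 s3=1 s0=0
t8.Δ1 s4=0 s9=0 s1=0 s5=0 s6=0 s7=0 clk=1 s2=0 s8=0 s3=1 s0=0
t8.Δ2 s4=0 s9=0 s1=0 s5=0 s6=0 s7=0 clk=1 s2=1 s8=0 s3=0 s0=0
t8.Δ3 s4=0 s9=0 s1=0 s5=0 s6=0 s7=0 clk=1 s2=1 s8=0 s3=0 s0=1
t8.Δ4 s4=0 s9=0 s1=0 s5=1 s6=0 s7=0 clk=1 s2=1 s8=0 s3=0 s0=1
t9.Δ0 s4=0 s9=0 s1=0 s5=1 s6=0 s7=0 clk=1 s2=1 s8=0 s3=0 s0=1
t9.Δ1 s4=0 s9=0 s1=0 s5=1 s6=0 s7=0 clk=0 s2=1 s8=0 s3=0 s0=1
t10.Δ0 s4=0 s9=0 s1=0 s5=1 s6=0 s7=0 clk=0 s2=1 s8=0 s3=0 s0=1
t10.Δ1 s4=0 s9=0 s1=1 s5=1 s6=0 s7=0 clk=1 s2=1 s8=0 s3=0 s0=1
t10.Δ2 s4=0 s9=0 s1=1 s5=1 s6=0 s7=0 clk=1 s2=0 s8=0 s3=1 s0=0
t10.Δ3 s4=0 s9=0 s1=1 s5=0 s6=0 s7=0 clk=1 s2=0 s8=0 s3=1 s0=1
t10.Δ4 s4=0 s9=0 s1=1 s5=1 s6=0 s7=0 clk=1 s2=0 s8=0 s3=1 s0=1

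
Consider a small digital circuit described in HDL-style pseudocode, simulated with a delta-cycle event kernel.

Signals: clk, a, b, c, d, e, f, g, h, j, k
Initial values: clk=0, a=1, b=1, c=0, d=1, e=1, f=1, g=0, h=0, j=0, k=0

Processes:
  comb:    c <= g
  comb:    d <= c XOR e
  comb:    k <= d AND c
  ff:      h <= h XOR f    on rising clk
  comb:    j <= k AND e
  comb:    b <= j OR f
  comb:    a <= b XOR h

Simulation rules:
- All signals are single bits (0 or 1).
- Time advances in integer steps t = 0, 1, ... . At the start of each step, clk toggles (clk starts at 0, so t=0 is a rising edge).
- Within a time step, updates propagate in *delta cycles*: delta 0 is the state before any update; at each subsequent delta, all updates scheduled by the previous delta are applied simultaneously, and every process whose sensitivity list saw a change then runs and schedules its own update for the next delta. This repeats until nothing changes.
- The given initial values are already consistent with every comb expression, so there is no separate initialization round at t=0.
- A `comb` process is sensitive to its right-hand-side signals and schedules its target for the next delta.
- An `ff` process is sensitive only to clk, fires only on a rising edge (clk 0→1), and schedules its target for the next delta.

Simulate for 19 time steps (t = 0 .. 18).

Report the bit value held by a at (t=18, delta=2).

0

t0.Δ0 a=1 h=0 j=0 d=1 b=1 clk=0 f=1 e=1 c=0 k=0 g=0
t0.Δ1 a=1 h=0 j=0 d=1 b=1 clk=1 f=1 e=1 c=0 k=0 g=0
t0.Δ2 a=1 h=1 j=0 d=1 b=1 clk=1 f=1 e=1 c=0 k=0 g=0
t0.Δ3 a=0 h=1 j=0 d=1 b=1 clk=1 f=1 e=1 c=0 k=0 g=0
t1.Δ0 a=0 h=1 j=0 d=1 b=1 clk=1 f=1 e=1 c=0 k=0 g=0
t1.Δ1 a=0 h=1 j=0 d=1 b=1 clk=0 f=1 e=1 c=0 k=0 g=0
t2.Δ0 a=0 h=1 j=0 d=1 b=1 clk=0 f=1 e=1 c=0 k=0 g=0
t2.Δ1 a=0 h=1 j=0 d=1 b=1 clk=1 f=1 e=1 c=0 k=0 g=0
t2.Δ2 a=0 h=0 j=0 d=1 b=1 clk=1 f=1 e=1 c=0 k=0 g=0
t2.Δ3 a=1 h=0 j=0 d=1 b=1 clk=1 f=1 e=1 c=0 k=0 g=0
t3.Δ0 a=1 h=0 j=0 d=1 b=1 clk=1 f=1 e=1 c=0 k=0 g=0
t3.Δ1 a=1 h=0 j=0 d=1 b=1 clk=0 f=1 e=1 c=0 k=0 g=0
t4.Δ0 a=1 h=0 j=0 d=1 b=1 clk=0 f=1 e=1 c=0 k=0 g=0
t4.Δ1 a=1 h=0 j=0 d=1 b=1 clk=1 f=1 e=1 c=0 k=0 g=0
t4.Δ2 a=1 h=1 j=0 d=1 b=1 clk=1 f=1 e=1 c=0 k=0 g=0
t4.Δ3 a=0 h=1 j=0 d=1 b=1 clk=1 f=1 e=1 c=0 k=0 g=0
t5.Δ0 a=0 h=1 j=0 d=1 b=1 clk=1 f=1 e=1 c=0 k=0 g=0
t5.Δ1 a=0 h=1 j=0 d=1 b=1 clk=0 f=1 e=1 c=0 k=0 g=0
t6.Δ0 a=0 h=1 j=0 d=1 b=1 clk=0 f=1 e=1 c=0 k=0 g=0
t6.Δ1 a=0 h=1 j=0 d=1 b=1 clk=1 f=1 e=1 c=0 k=0 g=0
t6.Δ2 a=0 h=0 j=0 d=1 b=1 clk=1 f=1 e=1 c=0 k=0 g=0
t6.Δ3 a=1 h=0 j=0 d=1 b=1 clk=1 f=1 e=1 c=0 k=0 g=0
t7.Δ0 a=1 h=0 j=0 d=1 b=1 clk=1 f=1 e=1 c=0 k=0 g=0
t7.Δ1 a=1 h=0 j=0 d=1 b=1 clk=0 f=1 e=1 c=0 k=0 g=0
t8.Δ0 a=1 h=0 j=0 d=1 b=1 clk=0 f=1 e=1 c=0 k=0 g=0
t8.Δ1 a=1 h=0 j=0 d=1 b=1 clk=1 f=1 e=1 c=0 k=0 g=0
t8.Δ2 a=1 h=1 j=0 d=1 b=1 clk=1 f=1 e=1 c=0 k=0 g=0
t8.Δ3 a=0 h=1 j=0 d=1 b=1 clk=1 f=1 e=1 c=0 k=0 g=0
t9.Δ0 a=0 h=1 j=0 d=1 b=1 clk=1 f=1 e=1 c=0 k=0 g=0
t9.Δ1 a=0 h=1 j=0 d=1 b=1 clk=0 f=1 e=1 c=0 k=0 g=0
t10.Δ0 a=0 h=1 j=0 d=1 b=1 clk=0 f=1 e=1 c=0 k=0 g=0
t10.Δ1 a=0 h=1 j=0 d=1 b=1 clk=1 f=1 e=1 c=0 k=0 g=0
t10.Δ2 a=0 h=0 j=0 d=1 b=1 clk=1 f=1 e=1 c=0 k=0 g=0
t10.Δ3 a=1 h=0 j=0 d=1 b=1 clk=1 f=1 e=1 c=0 k=0 g=0
t11.Δ0 a=1 h=0 j=0 d=1 b=1 clk=1 f=1 e=1 c=0 k=0 g=0
t11.Δ1 a=1 h=0 j=0 d=1 b=1 clk=0 f=1 e=1 c=0 k=0 g=0
t12.Δ0 a=1 h=0 j=0 d=1 b=1 clk=0 f=1 e=1 c=0 k=0 g=0
t12.Δ1 a=1 h=0 j=0 d=1 b=1 clk=1 f=1 e=1 c=0 k=0 g=0
t12.Δ2 a=1 h=1 j=0 d=1 b=1 clk=1 f=1 e=1 c=0 k=0 g=0
t12.Δ3 a=0 h=1 j=0 d=1 b=1 clk=1 f=1 e=1 c=0 k=0 g=0
t13.Δ0 a=0 h=1 j=0 d=1 b=1 clk=1 f=1 e=1 c=0 k=0 g=0
t13.Δ1 a=0 h=1 j=0 d=1 b=1 clk=0 f=1 e=1 c=0 k=0 g=0
t14.Δ0 a=0 h=1 j=0 d=1 b=1 clk=0 f=1 e=1 c=0 k=0 g=0
t14.Δ1 a=0 h=1 j=0 d=1 b=1 clk=1 f=1 e=1 c=0 k=0 g=0
t14.Δ2 a=0 h=0 j=0 d=1 b=1 clk=1 f=1 e=1 c=0 k=0 g=0
t14.Δ3 a=1 h=0 j=0 d=1 b=1 clk=1 f=1 e=1 c=0 k=0 g=0
t15.Δ0 a=1 h=0 j=0 d=1 b=1 clk=1 f=1 e=1 c=0 k=0 g=0
t15.Δ1 a=1 h=0 j=0 d=1 b=1 clk=0 f=1 e=1 c=0 k=0 g=0
t16.Δ0 a=1 h=0 j=0 d=1 b=1 clk=0 f=1 e=1 c=0 k=0 g=0
t16.Δ1 a=1 h=0 j=0 d=1 b=1 clk=1 f=1 e=1 c=0 k=0 g=0
t16.Δ2 a=1 h=1 j=0 d=1 b=1 clk=1 f=1 e=1 c=0 k=0 g=0
t16.Δ3 a=0 h=1 j=0 d=1 b=1 clk=1 f=1 e=1 c=0 k=0 g=0
t17.Δ0 a=0 h=1 j=0 d=1 b=1 clk=1 f=1 e=1 c=0 k=0 g=0
t17.Δ1 a=0 h=1 j=0 d=1 b=1 clk=0 f=1 e=1 c=0 k=0 g=0
t18.Δ0 a=0 h=1 j=0 d=1 b=1 clk=0 f=1 e=1 c=0 k=0 g=0
t18.Δ1 a=0 h=1 j=0 d=1 b=1 clk=1 f=1 e=1 c=0 k=0 g=0
t18.Δ2 a=0 h=0 j=0 d=1 b=1 clk=1 f=1 e=1 c=0 k=0 g=0
t18.Δ3 a=1 h=0 j=0 d=1 b=1 clk=1 f=1 e=1 c=0 k=0 g=0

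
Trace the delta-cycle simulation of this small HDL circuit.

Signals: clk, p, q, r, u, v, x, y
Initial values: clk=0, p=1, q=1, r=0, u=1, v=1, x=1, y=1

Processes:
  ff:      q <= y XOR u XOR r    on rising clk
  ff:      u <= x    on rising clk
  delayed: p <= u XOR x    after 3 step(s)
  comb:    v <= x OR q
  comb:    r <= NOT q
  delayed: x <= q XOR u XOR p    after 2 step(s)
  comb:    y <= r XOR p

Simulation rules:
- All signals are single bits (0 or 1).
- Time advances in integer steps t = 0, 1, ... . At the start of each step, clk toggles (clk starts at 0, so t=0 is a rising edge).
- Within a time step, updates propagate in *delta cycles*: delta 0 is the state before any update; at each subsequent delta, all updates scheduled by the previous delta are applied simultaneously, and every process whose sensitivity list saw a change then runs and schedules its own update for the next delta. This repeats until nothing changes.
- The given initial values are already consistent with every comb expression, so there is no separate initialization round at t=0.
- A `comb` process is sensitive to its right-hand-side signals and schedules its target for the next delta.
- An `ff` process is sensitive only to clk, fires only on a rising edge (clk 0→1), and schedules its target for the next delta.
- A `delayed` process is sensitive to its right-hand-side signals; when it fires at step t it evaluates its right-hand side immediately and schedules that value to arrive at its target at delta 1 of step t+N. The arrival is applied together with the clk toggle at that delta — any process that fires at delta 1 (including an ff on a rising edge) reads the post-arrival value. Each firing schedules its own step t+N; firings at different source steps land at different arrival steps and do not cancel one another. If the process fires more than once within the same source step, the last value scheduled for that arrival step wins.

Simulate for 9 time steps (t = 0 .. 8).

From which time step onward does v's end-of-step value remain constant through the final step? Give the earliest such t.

t=0 Δ0: p=1 q=1 clk=0 x=1 u=1 y=1 v=1 r=0
  Δ1: clk:0→1
  Δ2: q:1→0
  Δ3: r:0→1
  Δ4: y:1→0
  (4Δ to stable)
t=1 Δ0: p=1 q=0 clk=1 x=1 u=1 y=0 v=1 r=1
  Δ1: clk:1→0
  (1Δ to stable)
t=2 Δ0: p=1 q=0 clk=0 x=1 u=1 y=0 v=1 r=1
  Δ1: clk:0→1, x:1→0
  Δ2: u:1→0, v:1→0
  (2Δ to stable)
t=3 Δ0: p=1 q=0 clk=1 x=0 u=0 y=0 v=0 r=1
  Δ1: clk:1→0
  (1Δ to stable)
t=4 Δ0: p=1 q=0 clk=0 x=0 u=0 y=0 v=0 r=1
  Δ1: clk:0→1, x:0→1
  Δ2: q:0→1, u:0→1, v:0→1
  Δ3: r:1→0
  Δ4: y:0→1
  (4Δ to stable)
t=5 Δ0: p=1 q=1 clk=1 x=1 u=1 y=1 v=1 r=0
  Δ1: p:1→0, clk:1→0
  Δ2: y:1→0
  (2Δ to stable)
t=6 Δ0: p=0 q=1 clk=0 x=1 u=1 y=0 v=1 r=0
  Δ1: clk:0→1
  (1Δ to stable)
t=7 Δ0: p=0 q=1 clk=1 x=1 u=1 y=0 v=1 r=0
  Δ1: clk:1→0, x:1→0
  (1Δ to stable)
t=8 Δ0: p=0 q=1 clk=0 x=0 u=1 y=0 v=1 r=0
  Δ1: clk:0→1
  Δ2: u:1→0
  (2Δ to stable)

4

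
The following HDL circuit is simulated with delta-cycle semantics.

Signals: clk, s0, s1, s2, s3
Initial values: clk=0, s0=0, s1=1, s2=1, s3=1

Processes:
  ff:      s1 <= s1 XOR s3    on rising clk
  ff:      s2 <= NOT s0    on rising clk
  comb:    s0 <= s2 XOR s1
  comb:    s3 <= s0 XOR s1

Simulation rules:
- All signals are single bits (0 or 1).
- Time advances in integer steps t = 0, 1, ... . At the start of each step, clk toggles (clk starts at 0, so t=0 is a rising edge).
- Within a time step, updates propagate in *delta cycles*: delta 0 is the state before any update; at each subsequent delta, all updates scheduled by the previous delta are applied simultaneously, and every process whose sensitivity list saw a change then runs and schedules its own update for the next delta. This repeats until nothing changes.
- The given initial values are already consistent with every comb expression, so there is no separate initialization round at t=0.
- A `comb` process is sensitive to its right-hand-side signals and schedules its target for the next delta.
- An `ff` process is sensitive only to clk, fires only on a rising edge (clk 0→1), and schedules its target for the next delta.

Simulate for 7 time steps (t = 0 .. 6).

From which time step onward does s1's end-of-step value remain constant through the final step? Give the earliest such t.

2

t0.Δ0 s3=1 clk=0 s0=0 s1=1 s2=1
t0.Δ1 s3=1 clk=1 s0=0 s1=1 s2=1
t0.Δ2 s3=1 clk=1 s0=0 s1=0 s2=1
t0.Δ3 s3=0 clk=1 s0=1 s1=0 s2=1
t0.Δ4 s3=1 clk=1 s0=1 s1=0 s2=1
t1.Δ0 s3=1 clk=1 s0=1 s1=0 s2=1
t1.Δ1 s3=1 clk=0 s0=1 s1=0 s2=1
t2.Δ0 s3=1 clk=0 s0=1 s1=0 s2=1
t2.Δ1 s3=1 clk=1 s0=1 s1=0 s2=1
t2.Δ2 s3=1 clk=1 s0=1 s1=1 s2=0
t2.Δ3 s3=0 clk=1 s0=1 s1=1 s2=0
t3.Δ0 s3=0 clk=1 s0=1 s1=1 s2=0
t3.Δ1 s3=0 clk=0 s0=1 s1=1 s2=0
t4.Δ0 s3=0 clk=0 s0=1 s1=1 s2=0
t4.Δ1 s3=0 clk=1 s0=1 s1=1 s2=0
t5.Δ0 s3=0 clk=1 s0=1 s1=1 s2=0
t5.Δ1 s3=0 clk=0 s0=1 s1=1 s2=0
t6.Δ0 s3=0 clk=0 s0=1 s1=1 s2=0
t6.Δ1 s3=0 clk=1 s0=1 s1=1 s2=0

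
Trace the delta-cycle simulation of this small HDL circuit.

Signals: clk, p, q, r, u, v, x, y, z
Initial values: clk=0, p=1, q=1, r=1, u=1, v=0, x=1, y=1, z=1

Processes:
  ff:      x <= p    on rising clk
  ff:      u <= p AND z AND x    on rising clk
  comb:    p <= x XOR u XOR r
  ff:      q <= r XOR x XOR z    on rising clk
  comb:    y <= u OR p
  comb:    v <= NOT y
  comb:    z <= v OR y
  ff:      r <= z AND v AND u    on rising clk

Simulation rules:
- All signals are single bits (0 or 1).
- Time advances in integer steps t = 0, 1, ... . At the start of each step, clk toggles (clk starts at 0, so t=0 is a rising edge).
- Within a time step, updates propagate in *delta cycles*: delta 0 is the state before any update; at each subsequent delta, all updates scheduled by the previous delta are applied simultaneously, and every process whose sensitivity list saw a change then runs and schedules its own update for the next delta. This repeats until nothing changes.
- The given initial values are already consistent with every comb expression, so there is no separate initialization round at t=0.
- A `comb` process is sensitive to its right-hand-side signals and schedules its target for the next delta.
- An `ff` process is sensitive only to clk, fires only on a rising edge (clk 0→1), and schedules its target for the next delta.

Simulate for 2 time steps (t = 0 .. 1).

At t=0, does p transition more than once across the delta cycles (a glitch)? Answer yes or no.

[bits: u,x,y,p,q,clk,r,v,z]
t=0: Δ0=111110101 Δ1=111111101 Δ2=111111001 Δ3=111011001 | 3Δ
t=1: Δ0=111011001 Δ1=111010001 | 1Δ

no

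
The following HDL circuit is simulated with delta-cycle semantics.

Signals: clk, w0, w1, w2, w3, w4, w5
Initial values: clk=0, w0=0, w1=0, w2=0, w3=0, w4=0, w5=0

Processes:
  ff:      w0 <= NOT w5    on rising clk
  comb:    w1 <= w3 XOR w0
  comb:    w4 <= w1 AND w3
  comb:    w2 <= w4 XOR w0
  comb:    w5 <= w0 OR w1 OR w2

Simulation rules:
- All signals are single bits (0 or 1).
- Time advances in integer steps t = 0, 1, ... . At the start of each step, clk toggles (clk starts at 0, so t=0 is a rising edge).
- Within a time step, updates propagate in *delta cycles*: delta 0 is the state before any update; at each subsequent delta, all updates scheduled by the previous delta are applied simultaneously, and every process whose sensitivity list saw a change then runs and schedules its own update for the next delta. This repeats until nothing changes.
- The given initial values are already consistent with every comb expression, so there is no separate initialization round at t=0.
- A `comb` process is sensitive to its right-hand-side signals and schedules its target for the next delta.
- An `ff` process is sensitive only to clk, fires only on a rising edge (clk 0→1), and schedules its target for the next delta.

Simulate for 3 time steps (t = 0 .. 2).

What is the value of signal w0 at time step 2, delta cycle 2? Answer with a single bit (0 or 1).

0

t=0 Δ0: w3=0 w2=0 clk=0 w5=0 w0=0 w4=0 w1=0
  Δ1: clk:0→1
  Δ2: w0:0→1
  Δ3: w2:0→1, w5:0→1, w1:0→1
  (3Δ to stable)
t=1 Δ0: w3=0 w2=1 clk=1 w5=1 w0=1 w4=0 w1=1
  Δ1: clk:1→0
  (1Δ to stable)
t=2 Δ0: w3=0 w2=1 clk=0 w5=1 w0=1 w4=0 w1=1
  Δ1: clk:0→1
  Δ2: w0:1→0
  Δ3: w2:1→0, w1:1→0
  Δ4: w5:1→0
  (4Δ to stable)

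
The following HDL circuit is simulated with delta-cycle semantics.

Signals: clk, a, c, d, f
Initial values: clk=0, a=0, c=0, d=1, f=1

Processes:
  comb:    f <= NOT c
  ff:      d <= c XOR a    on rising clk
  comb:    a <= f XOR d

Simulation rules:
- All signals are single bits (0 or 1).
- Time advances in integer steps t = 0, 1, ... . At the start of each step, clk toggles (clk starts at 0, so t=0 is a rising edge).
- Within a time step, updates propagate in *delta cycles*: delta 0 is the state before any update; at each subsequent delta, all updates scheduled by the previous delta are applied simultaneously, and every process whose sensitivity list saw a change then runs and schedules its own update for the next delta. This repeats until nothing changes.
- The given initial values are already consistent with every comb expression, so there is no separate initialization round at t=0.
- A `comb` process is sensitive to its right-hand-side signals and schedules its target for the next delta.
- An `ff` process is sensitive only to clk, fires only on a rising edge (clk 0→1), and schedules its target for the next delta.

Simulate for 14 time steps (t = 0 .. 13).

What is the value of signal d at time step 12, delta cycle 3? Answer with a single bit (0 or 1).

[bits: c,f,d,a,clk]
t=0: Δ0=01100 Δ1=01101 Δ2=01001 Δ3=01011 | 3Δ
t=1: Δ0=01011 Δ1=01010 | 1Δ
t=2: Δ0=01010 Δ1=01011 Δ2=01111 Δ3=01101 | 3Δ
t=3: Δ0=01101 Δ1=01100 | 1Δ
t=4: Δ0=01100 Δ1=01101 Δ2=01001 Δ3=01011 | 3Δ
t=5: Δ0=01011 Δ1=01010 | 1Δ
t=6: Δ0=01010 Δ1=01011 Δ2=01111 Δ3=01101 | 3Δ
t=7: Δ0=01101 Δ1=01100 | 1Δ
t=8: Δ0=01100 Δ1=01101 Δ2=01001 Δ3=01011 | 3Δ
t=9: Δ0=01011 Δ1=01010 | 1Δ
t=10: Δ0=01010 Δ1=01011 Δ2=01111 Δ3=01101 | 3Δ
t=11: Δ0=01101 Δ1=01100 | 1Δ
t=12: Δ0=01100 Δ1=01101 Δ2=01001 Δ3=01011 | 3Δ
t=13: Δ0=01011 Δ1=01010 | 1Δ

0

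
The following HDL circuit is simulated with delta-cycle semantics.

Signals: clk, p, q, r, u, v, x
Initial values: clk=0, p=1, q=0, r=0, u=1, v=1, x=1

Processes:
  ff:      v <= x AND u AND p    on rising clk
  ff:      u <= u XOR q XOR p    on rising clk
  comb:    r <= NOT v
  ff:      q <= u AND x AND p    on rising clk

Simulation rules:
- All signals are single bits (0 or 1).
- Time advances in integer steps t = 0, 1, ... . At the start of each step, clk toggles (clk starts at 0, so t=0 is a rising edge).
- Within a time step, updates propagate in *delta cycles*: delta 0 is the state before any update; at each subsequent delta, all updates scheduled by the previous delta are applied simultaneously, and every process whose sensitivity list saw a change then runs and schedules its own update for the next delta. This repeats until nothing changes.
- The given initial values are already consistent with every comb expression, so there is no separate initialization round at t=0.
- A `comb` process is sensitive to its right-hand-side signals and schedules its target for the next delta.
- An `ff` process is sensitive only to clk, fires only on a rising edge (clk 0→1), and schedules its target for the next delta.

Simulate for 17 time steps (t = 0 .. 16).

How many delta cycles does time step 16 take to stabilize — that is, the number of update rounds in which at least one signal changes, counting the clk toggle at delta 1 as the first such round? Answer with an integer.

t0.Δ0 p=1 q=0 x=1 u=1 v=1 clk=0 r=0
t0.Δ1 p=1 q=0 x=1 u=1 v=1 clk=1 r=0
t0.Δ2 p=1 q=1 x=1 u=0 v=1 clk=1 r=0
t1.Δ0 p=1 q=1 x=1 u=0 v=1 clk=1 r=0
t1.Δ1 p=1 q=1 x=1 u=0 v=1 clk=0 r=0
t2.Δ0 p=1 q=1 x=1 u=0 v=1 clk=0 r=0
t2.Δ1 p=1 q=1 x=1 u=0 v=1 clk=1 r=0
t2.Δ2 p=1 q=0 x=1 u=0 v=0 clk=1 r=0
t2.Δ3 p=1 q=0 x=1 u=0 v=0 clk=1 r=1
t3.Δ0 p=1 q=0 x=1 u=0 v=0 clk=1 r=1
t3.Δ1 p=1 q=0 x=1 u=0 v=0 clk=0 r=1
t4.Δ0 p=1 q=0 x=1 u=0 v=0 clk=0 r=1
t4.Δ1 p=1 q=0 x=1 u=0 v=0 clk=1 r=1
t4.Δ2 p=1 q=0 x=1 u=1 v=0 clk=1 r=1
t5.Δ0 p=1 q=0 x=1 u=1 v=0 clk=1 r=1
t5.Δ1 p=1 q=0 x=1 u=1 v=0 clk=0 r=1
t6.Δ0 p=1 q=0 x=1 u=1 v=0 clk=0 r=1
t6.Δ1 p=1 q=0 x=1 u=1 v=0 clk=1 r=1
t6.Δ2 p=1 q=1 x=1 u=0 v=1 clk=1 r=1
t6.Δ3 p=1 q=1 x=1 u=0 v=1 clk=1 r=0
t7.Δ0 p=1 q=1 x=1 u=0 v=1 clk=1 r=0
t7.Δ1 p=1 q=1 x=1 u=0 v=1 clk=0 r=0
t8.Δ0 p=1 q=1 x=1 u=0 v=1 clk=0 r=0
t8.Δ1 p=1 q=1 x=1 u=0 v=1 clk=1 r=0
t8.Δ2 p=1 q=0 x=1 u=0 v=0 clk=1 r=0
t8.Δ3 p=1 q=0 x=1 u=0 v=0 clk=1 r=1
t9.Δ0 p=1 q=0 x=1 u=0 v=0 clk=1 r=1
t9.Δ1 p=1 q=0 x=1 u=0 v=0 clk=0 r=1
t10.Δ0 p=1 q=0 x=1 u=0 v=0 clk=0 r=1
t10.Δ1 p=1 q=0 x=1 u=0 v=0 clk=1 r=1
t10.Δ2 p=1 q=0 x=1 u=1 v=0 clk=1 r=1
t11.Δ0 p=1 q=0 x=1 u=1 v=0 clk=1 r=1
t11.Δ1 p=1 q=0 x=1 u=1 v=0 clk=0 r=1
t12.Δ0 p=1 q=0 x=1 u=1 v=0 clk=0 r=1
t12.Δ1 p=1 q=0 x=1 u=1 v=0 clk=1 r=1
t12.Δ2 p=1 q=1 x=1 u=0 v=1 clk=1 r=1
t12.Δ3 p=1 q=1 x=1 u=0 v=1 clk=1 r=0
t13.Δ0 p=1 q=1 x=1 u=0 v=1 clk=1 r=0
t13.Δ1 p=1 q=1 x=1 u=0 v=1 clk=0 r=0
t14.Δ0 p=1 q=1 x=1 u=0 v=1 clk=0 r=0
t14.Δ1 p=1 q=1 x=1 u=0 v=1 clk=1 r=0
t14.Δ2 p=1 q=0 x=1 u=0 v=0 clk=1 r=0
t14.Δ3 p=1 q=0 x=1 u=0 v=0 clk=1 r=1
t15.Δ0 p=1 q=0 x=1 u=0 v=0 clk=1 r=1
t15.Δ1 p=1 q=0 x=1 u=0 v=0 clk=0 r=1
t16.Δ0 p=1 q=0 x=1 u=0 v=0 clk=0 r=1
t16.Δ1 p=1 q=0 x=1 u=0 v=0 clk=1 r=1
t16.Δ2 p=1 q=0 x=1 u=1 v=0 clk=1 r=1

2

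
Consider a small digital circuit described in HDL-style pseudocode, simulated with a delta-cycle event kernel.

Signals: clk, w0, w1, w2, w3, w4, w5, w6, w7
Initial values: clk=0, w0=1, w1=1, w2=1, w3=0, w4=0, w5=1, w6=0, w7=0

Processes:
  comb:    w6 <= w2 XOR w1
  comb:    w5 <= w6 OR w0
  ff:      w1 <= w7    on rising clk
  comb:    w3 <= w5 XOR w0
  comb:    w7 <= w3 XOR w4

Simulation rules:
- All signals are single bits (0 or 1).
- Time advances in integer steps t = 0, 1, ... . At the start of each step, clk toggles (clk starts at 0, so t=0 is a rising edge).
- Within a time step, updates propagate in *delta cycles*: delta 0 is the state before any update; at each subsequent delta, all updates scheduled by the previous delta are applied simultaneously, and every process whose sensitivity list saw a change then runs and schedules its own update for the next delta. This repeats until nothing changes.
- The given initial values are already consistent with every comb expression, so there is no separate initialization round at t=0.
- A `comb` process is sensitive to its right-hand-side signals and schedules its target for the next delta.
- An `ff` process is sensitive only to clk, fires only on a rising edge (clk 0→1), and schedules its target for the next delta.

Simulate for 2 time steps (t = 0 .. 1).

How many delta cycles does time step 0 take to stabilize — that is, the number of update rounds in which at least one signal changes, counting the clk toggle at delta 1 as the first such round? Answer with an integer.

[bits: clk,w0,w1,w3,w2,w6,w4,w7,w5]
t=0: Δ0=011010001 Δ1=111010001 Δ2=110010001 Δ3=110011001 | 3Δ
t=1: Δ0=110011001 Δ1=010011001 | 1Δ

3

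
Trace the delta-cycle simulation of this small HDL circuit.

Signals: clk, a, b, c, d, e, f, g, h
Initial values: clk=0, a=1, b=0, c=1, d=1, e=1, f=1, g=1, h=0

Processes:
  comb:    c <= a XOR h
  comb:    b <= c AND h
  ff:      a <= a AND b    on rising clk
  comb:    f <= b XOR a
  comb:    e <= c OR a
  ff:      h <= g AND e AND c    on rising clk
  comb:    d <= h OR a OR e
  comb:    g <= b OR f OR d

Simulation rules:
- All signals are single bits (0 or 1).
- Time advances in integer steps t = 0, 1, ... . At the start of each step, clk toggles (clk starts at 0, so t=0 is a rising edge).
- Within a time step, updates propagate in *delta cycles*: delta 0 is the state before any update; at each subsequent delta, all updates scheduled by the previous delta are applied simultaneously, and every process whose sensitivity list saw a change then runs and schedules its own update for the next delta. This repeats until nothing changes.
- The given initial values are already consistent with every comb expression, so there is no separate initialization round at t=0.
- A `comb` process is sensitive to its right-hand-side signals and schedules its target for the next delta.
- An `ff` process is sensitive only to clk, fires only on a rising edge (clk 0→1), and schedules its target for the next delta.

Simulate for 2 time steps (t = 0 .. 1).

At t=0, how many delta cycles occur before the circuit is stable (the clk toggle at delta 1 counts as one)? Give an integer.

t0.Δ0 b=0 d=1 h=0 c=1 clk=0 g=1 e=1 f=1 a=1
t0.Δ1 b=0 d=1 h=0 c=1 clk=1 g=1 e=1 f=1 a=1
t0.Δ2 b=0 d=1 h=1 c=1 clk=1 g=1 e=1 f=1 a=0
t0.Δ3 b=1 d=1 h=1 c=1 clk=1 g=1 e=1 f=0 a=0
t0.Δ4 b=1 d=1 h=1 c=1 clk=1 g=1 e=1 f=1 a=0
t1.Δ0 b=1 d=1 h=1 c=1 clk=1 g=1 e=1 f=1 a=0
t1.Δ1 b=1 d=1 h=1 c=1 clk=0 g=1 e=1 f=1 a=0

4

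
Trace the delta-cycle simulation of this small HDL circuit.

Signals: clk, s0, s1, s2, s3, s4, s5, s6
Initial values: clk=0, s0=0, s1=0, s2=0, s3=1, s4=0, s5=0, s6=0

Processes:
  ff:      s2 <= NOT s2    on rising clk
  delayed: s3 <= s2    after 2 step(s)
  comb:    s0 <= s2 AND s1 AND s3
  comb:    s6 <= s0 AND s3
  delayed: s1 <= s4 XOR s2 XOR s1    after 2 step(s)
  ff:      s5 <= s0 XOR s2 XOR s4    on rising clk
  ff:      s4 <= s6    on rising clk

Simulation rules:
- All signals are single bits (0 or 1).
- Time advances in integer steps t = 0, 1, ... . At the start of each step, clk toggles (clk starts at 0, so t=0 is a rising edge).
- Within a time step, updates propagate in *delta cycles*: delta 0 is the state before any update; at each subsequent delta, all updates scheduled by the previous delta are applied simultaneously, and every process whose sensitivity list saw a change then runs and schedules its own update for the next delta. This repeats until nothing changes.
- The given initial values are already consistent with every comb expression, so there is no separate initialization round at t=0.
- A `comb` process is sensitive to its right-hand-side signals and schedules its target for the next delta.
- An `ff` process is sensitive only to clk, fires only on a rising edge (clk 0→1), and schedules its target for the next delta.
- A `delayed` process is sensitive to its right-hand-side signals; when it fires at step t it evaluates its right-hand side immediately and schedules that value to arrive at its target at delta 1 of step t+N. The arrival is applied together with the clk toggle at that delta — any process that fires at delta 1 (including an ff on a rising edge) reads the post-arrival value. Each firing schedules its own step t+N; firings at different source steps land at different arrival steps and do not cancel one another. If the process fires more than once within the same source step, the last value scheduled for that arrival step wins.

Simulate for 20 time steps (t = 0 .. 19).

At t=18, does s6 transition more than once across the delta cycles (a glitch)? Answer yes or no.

[bits: s6,s1,s4,s0,clk,s3,s5,s2]
t=0: Δ0=00000100 Δ1=00001100 Δ2=00001101 | 2Δ
t=1: Δ0=00001101 Δ1=00000101 | 1Δ
t=2: Δ0=00000101 Δ1=01001101 Δ2=01011110 Δ3=11001110 Δ4=01001110 | 4Δ
t=3: Δ0=01001110 Δ1=01000110 | 1Δ
t=4: Δ0=01000110 Δ1=01001010 Δ2=01001001 | 2Δ
t=5: Δ0=01001001 Δ1=01000001 | 1Δ
t=6: Δ0=01000001 Δ1=00001101 Δ2=00001110 | 2Δ
t=7: Δ0=00001110 Δ1=00000110 | 1Δ
t=8: Δ0=00000110 Δ1=00001010 Δ2=00001001 | 2Δ
t=9: Δ0=00001001 Δ1=00000001 | 1Δ
t=10: Δ0=00000001 Δ1=01001101 Δ2=01011110 Δ3=11001110 Δ4=01001110 | 4Δ
t=11: Δ0=01001110 Δ1=01000110 | 1Δ
t=12: Δ0=01000110 Δ1=01001010 Δ2=01001001 | 2Δ
t=13: Δ0=01001001 Δ1=01000001 | 1Δ
t=14: Δ0=01000001 Δ1=00001101 Δ2=00001110 | 2Δ
t=15: Δ0=00001110 Δ1=00000110 | 1Δ
t=16: Δ0=00000110 Δ1=00001010 Δ2=00001001 | 2Δ
t=17: Δ0=00001001 Δ1=00000001 | 1Δ
t=18: Δ0=00000001 Δ1=01001101 Δ2=01011110 Δ3=11001110 Δ4=01001110 | 4Δ
t=19: Δ0=01001110 Δ1=01000110 | 1Δ

yes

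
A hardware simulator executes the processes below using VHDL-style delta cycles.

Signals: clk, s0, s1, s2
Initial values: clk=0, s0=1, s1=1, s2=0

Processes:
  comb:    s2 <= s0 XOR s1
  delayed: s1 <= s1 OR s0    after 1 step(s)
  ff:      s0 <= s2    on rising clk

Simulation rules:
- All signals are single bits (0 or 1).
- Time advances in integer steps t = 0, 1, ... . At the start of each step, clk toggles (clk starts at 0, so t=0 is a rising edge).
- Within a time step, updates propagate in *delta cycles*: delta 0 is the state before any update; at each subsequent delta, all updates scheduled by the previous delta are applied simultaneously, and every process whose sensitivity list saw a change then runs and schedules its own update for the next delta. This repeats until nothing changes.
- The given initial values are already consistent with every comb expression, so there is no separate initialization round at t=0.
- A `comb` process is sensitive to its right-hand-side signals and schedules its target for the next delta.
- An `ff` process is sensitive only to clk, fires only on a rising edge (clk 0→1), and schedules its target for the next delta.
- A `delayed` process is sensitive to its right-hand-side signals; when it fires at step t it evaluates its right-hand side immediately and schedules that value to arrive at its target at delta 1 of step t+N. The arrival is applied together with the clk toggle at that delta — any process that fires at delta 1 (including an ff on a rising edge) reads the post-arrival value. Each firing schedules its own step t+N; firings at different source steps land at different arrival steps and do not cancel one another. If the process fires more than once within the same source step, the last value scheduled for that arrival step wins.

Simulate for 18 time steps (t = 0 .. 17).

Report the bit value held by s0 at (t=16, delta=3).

[bits: s1,s0,s2,clk]
t=0: Δ0=1100 Δ1=1101 Δ2=1001 Δ3=1011 | 3Δ
t=1: Δ0=1011 Δ1=1010 | 1Δ
t=2: Δ0=1010 Δ1=1011 Δ2=1111 Δ3=1101 | 3Δ
t=3: Δ0=1101 Δ1=1100 | 1Δ
t=4: Δ0=1100 Δ1=1101 Δ2=1001 Δ3=1011 | 3Δ
t=5: Δ0=1011 Δ1=1010 | 1Δ
t=6: Δ0=1010 Δ1=1011 Δ2=1111 Δ3=1101 | 3Δ
t=7: Δ0=1101 Δ1=1100 | 1Δ
t=8: Δ0=1100 Δ1=1101 Δ2=1001 Δ3=1011 | 3Δ
t=9: Δ0=1011 Δ1=1010 | 1Δ
t=10: Δ0=1010 Δ1=1011 Δ2=1111 Δ3=1101 | 3Δ
t=11: Δ0=1101 Δ1=1100 | 1Δ
t=12: Δ0=1100 Δ1=1101 Δ2=1001 Δ3=1011 | 3Δ
t=13: Δ0=1011 Δ1=1010 | 1Δ
t=14: Δ0=1010 Δ1=1011 Δ2=1111 Δ3=1101 | 3Δ
t=15: Δ0=1101 Δ1=1100 | 1Δ
t=16: Δ0=1100 Δ1=1101 Δ2=1001 Δ3=1011 | 3Δ
t=17: Δ0=1011 Δ1=1010 | 1Δ

0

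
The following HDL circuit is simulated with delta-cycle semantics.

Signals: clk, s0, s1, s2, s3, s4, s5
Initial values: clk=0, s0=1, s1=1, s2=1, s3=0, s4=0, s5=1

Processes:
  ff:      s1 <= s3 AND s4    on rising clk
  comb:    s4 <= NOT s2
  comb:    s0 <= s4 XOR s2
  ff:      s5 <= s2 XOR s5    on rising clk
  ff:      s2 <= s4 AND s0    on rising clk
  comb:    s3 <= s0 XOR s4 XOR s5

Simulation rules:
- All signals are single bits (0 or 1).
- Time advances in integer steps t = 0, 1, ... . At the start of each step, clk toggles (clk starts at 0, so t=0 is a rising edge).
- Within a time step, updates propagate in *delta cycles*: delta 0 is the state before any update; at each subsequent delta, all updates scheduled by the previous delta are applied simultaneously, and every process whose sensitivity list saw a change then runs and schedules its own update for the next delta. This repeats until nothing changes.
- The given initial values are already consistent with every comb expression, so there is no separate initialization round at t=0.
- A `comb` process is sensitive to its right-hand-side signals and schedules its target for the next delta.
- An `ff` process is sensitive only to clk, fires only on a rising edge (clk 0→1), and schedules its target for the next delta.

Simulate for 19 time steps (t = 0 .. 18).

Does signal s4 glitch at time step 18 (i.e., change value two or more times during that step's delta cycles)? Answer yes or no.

[bits: s1,s3,s5,clk,s2,s4,s0]
t=0: Δ0=1010101 Δ1=1011101 Δ2=0001001 Δ3=0101010 Δ4=0101011 Δ5=0001011 | 5Δ
t=1: Δ0=0001011 Δ1=0000011 | 1Δ
t=2: Δ0=0000011 Δ1=0001011 Δ2=0001111 Δ3=0001100 Δ4=0001101 Δ5=0101101 | 5Δ
t=3: Δ0=0101101 Δ1=0100101 | 1Δ
t=4: Δ0=0100101 Δ1=0101101 Δ2=0111001 Δ3=0011010 Δ4=0011011 Δ5=0111011 | 5Δ
t=5: Δ0=0111011 Δ1=0110011 | 1Δ
t=6: Δ0=0110011 Δ1=0111011 Δ2=1111111 Δ3=1111100 Δ4=1111101 Δ5=1011101 | 5Δ
t=7: Δ0=1011101 Δ1=1010101 | 1Δ
t=8: Δ0=1010101 Δ1=1011101 Δ2=0001001 Δ3=0101010 Δ4=0101011 Δ5=0001011 | 5Δ
t=9: Δ0=0001011 Δ1=0000011 | 1Δ
t=10: Δ0=0000011 Δ1=0001011 Δ2=0001111 Δ3=0001100 Δ4=0001101 Δ5=0101101 | 5Δ
t=11: Δ0=0101101 Δ1=0100101 | 1Δ
t=12: Δ0=0100101 Δ1=0101101 Δ2=0111001 Δ3=0011010 Δ4=0011011 Δ5=0111011 | 5Δ
t=13: Δ0=0111011 Δ1=0110011 | 1Δ
t=14: Δ0=0110011 Δ1=0111011 Δ2=1111111 Δ3=1111100 Δ4=1111101 Δ5=1011101 | 5Δ
t=15: Δ0=1011101 Δ1=1010101 | 1Δ
t=16: Δ0=1010101 Δ1=1011101 Δ2=0001001 Δ3=0101010 Δ4=0101011 Δ5=0001011 | 5Δ
t=17: Δ0=0001011 Δ1=0000011 | 1Δ
t=18: Δ0=0000011 Δ1=0001011 Δ2=0001111 Δ3=0001100 Δ4=0001101 Δ5=0101101 | 5Δ

no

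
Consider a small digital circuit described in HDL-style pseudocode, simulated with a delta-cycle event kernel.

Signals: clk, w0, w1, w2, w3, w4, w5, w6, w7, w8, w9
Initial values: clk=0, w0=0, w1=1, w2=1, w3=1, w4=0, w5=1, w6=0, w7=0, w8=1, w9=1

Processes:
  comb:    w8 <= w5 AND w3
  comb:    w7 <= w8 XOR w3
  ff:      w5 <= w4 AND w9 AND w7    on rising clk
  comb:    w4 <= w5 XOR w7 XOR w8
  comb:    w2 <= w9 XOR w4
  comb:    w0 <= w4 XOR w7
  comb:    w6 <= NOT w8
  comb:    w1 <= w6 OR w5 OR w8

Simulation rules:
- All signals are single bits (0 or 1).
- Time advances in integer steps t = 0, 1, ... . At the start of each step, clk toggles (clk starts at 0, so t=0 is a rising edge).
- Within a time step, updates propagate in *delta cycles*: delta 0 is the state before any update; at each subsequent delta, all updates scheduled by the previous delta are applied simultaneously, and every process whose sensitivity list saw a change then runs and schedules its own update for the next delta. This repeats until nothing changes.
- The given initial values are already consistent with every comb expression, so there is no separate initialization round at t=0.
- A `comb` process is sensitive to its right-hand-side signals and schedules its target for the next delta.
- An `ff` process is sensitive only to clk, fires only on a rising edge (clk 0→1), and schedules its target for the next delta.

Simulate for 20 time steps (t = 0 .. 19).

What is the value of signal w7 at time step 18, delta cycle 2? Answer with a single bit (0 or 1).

1

t=0 Δ0: w5=1 w8=1 w3=1 w1=1 w0=0 w4=0 clk=0 w6=0 w7=0 w9=1 w2=1
  Δ1: clk:0→1
  Δ2: w5:1→0
  Δ3: w8:1→0, w4:0→1
  Δ4: w1:1→0, w0:0→1, w4:1→0, w6:0→1, w7:0→1, w2:1→0
  Δ5: w1:0→1, w4:0→1, w2:0→1
  Δ6: w0:1→0, w2:1→0
  (6Δ to stable)
t=1 Δ0: w5=0 w8=0 w3=1 w1=1 w0=0 w4=1 clk=1 w6=1 w7=1 w9=1 w2=0
  Δ1: clk:1→0
  (1Δ to stable)
t=2 Δ0: w5=0 w8=0 w3=1 w1=1 w0=0 w4=1 clk=0 w6=1 w7=1 w9=1 w2=0
  Δ1: clk:0→1
  Δ2: w5:0→1
  Δ3: w8:0→1, w4:1→0
  Δ4: w0:0→1, w4:0→1, w6:1→0, w7:1→0, w2:0→1
  Δ5: w4:1→0, w2:1→0
  Δ6: w0:1→0, w2:0→1
  (6Δ to stable)
t=3 Δ0: w5=1 w8=1 w3=1 w1=1 w0=0 w4=0 clk=1 w6=0 w7=0 w9=1 w2=1
  Δ1: clk:1→0
  (1Δ to stable)
t=4 Δ0: w5=1 w8=1 w3=1 w1=1 w0=0 w4=0 clk=0 w6=0 w7=0 w9=1 w2=1
  Δ1: clk:0→1
  Δ2: w5:1→0
  Δ3: w8:1→0, w4:0→1
  Δ4: w1:1→0, w0:0→1, w4:1→0, w6:0→1, w7:0→1, w2:1→0
  Δ5: w1:0→1, w4:0→1, w2:0→1
  Δ6: w0:1→0, w2:1→0
  (6Δ to stable)
t=5 Δ0: w5=0 w8=0 w3=1 w1=1 w0=0 w4=1 clk=1 w6=1 w7=1 w9=1 w2=0
  Δ1: clk:1→0
  (1Δ to stable)
t=6 Δ0: w5=0 w8=0 w3=1 w1=1 w0=0 w4=1 clk=0 w6=1 w7=1 w9=1 w2=0
  Δ1: clk:0→1
  Δ2: w5:0→1
  Δ3: w8:0→1, w4:1→0
  Δ4: w0:0→1, w4:0→1, w6:1→0, w7:1→0, w2:0→1
  Δ5: w4:1→0, w2:1→0
  Δ6: w0:1→0, w2:0→1
  (6Δ to stable)
t=7 Δ0: w5=1 w8=1 w3=1 w1=1 w0=0 w4=0 clk=1 w6=0 w7=0 w9=1 w2=1
  Δ1: clk:1→0
  (1Δ to stable)
t=8 Δ0: w5=1 w8=1 w3=1 w1=1 w0=0 w4=0 clk=0 w6=0 w7=0 w9=1 w2=1
  Δ1: clk:0→1
  Δ2: w5:1→0
  Δ3: w8:1→0, w4:0→1
  Δ4: w1:1→0, w0:0→1, w4:1→0, w6:0→1, w7:0→1, w2:1→0
  Δ5: w1:0→1, w4:0→1, w2:0→1
  Δ6: w0:1→0, w2:1→0
  (6Δ to stable)
t=9 Δ0: w5=0 w8=0 w3=1 w1=1 w0=0 w4=1 clk=1 w6=1 w7=1 w9=1 w2=0
  Δ1: clk:1→0
  (1Δ to stable)
t=10 Δ0: w5=0 w8=0 w3=1 w1=1 w0=0 w4=1 clk=0 w6=1 w7=1 w9=1 w2=0
  Δ1: clk:0→1
  Δ2: w5:0→1
  Δ3: w8:0→1, w4:1→0
  Δ4: w0:0→1, w4:0→1, w6:1→0, w7:1→0, w2:0→1
  Δ5: w4:1→0, w2:1→0
  Δ6: w0:1→0, w2:0→1
  (6Δ to stable)
t=11 Δ0: w5=1 w8=1 w3=1 w1=1 w0=0 w4=0 clk=1 w6=0 w7=0 w9=1 w2=1
  Δ1: clk:1→0
  (1Δ to stable)
t=12 Δ0: w5=1 w8=1 w3=1 w1=1 w0=0 w4=0 clk=0 w6=0 w7=0 w9=1 w2=1
  Δ1: clk:0→1
  Δ2: w5:1→0
  Δ3: w8:1→0, w4:0→1
  Δ4: w1:1→0, w0:0→1, w4:1→0, w6:0→1, w7:0→1, w2:1→0
  Δ5: w1:0→1, w4:0→1, w2:0→1
  Δ6: w0:1→0, w2:1→0
  (6Δ to stable)
t=13 Δ0: w5=0 w8=0 w3=1 w1=1 w0=0 w4=1 clk=1 w6=1 w7=1 w9=1 w2=0
  Δ1: clk:1→0
  (1Δ to stable)
t=14 Δ0: w5=0 w8=0 w3=1 w1=1 w0=0 w4=1 clk=0 w6=1 w7=1 w9=1 w2=0
  Δ1: clk:0→1
  Δ2: w5:0→1
  Δ3: w8:0→1, w4:1→0
  Δ4: w0:0→1, w4:0→1, w6:1→0, w7:1→0, w2:0→1
  Δ5: w4:1→0, w2:1→0
  Δ6: w0:1→0, w2:0→1
  (6Δ to stable)
t=15 Δ0: w5=1 w8=1 w3=1 w1=1 w0=0 w4=0 clk=1 w6=0 w7=0 w9=1 w2=1
  Δ1: clk:1→0
  (1Δ to stable)
t=16 Δ0: w5=1 w8=1 w3=1 w1=1 w0=0 w4=0 clk=0 w6=0 w7=0 w9=1 w2=1
  Δ1: clk:0→1
  Δ2: w5:1→0
  Δ3: w8:1→0, w4:0→1
  Δ4: w1:1→0, w0:0→1, w4:1→0, w6:0→1, w7:0→1, w2:1→0
  Δ5: w1:0→1, w4:0→1, w2:0→1
  Δ6: w0:1→0, w2:1→0
  (6Δ to stable)
t=17 Δ0: w5=0 w8=0 w3=1 w1=1 w0=0 w4=1 clk=1 w6=1 w7=1 w9=1 w2=0
  Δ1: clk:1→0
  (1Δ to stable)
t=18 Δ0: w5=0 w8=0 w3=1 w1=1 w0=0 w4=1 clk=0 w6=1 w7=1 w9=1 w2=0
  Δ1: clk:0→1
  Δ2: w5:0→1
  Δ3: w8:0→1, w4:1→0
  Δ4: w0:0→1, w4:0→1, w6:1→0, w7:1→0, w2:0→1
  Δ5: w4:1→0, w2:1→0
  Δ6: w0:1→0, w2:0→1
  (6Δ to stable)
t=19 Δ0: w5=1 w8=1 w3=1 w1=1 w0=0 w4=0 clk=1 w6=0 w7=0 w9=1 w2=1
  Δ1: clk:1→0
  (1Δ to stable)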